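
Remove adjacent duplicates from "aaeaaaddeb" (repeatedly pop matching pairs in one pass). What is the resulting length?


Input: aaeaaaddeb
Stack-based adjacent duplicate removal:
  Read 'a': push. Stack: a
  Read 'a': matches stack top 'a' => pop. Stack: (empty)
  Read 'e': push. Stack: e
  Read 'a': push. Stack: ea
  Read 'a': matches stack top 'a' => pop. Stack: e
  Read 'a': push. Stack: ea
  Read 'd': push. Stack: ead
  Read 'd': matches stack top 'd' => pop. Stack: ea
  Read 'e': push. Stack: eae
  Read 'b': push. Stack: eaeb
Final stack: "eaeb" (length 4)

4


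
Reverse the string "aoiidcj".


Input: aoiidcj
Reading characters right to left:
  Position 6: 'j'
  Position 5: 'c'
  Position 4: 'd'
  Position 3: 'i'
  Position 2: 'i'
  Position 1: 'o'
  Position 0: 'a'
Reversed: jcdiioa

jcdiioa


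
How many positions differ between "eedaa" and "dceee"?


Comparing "eedaa" and "dceee" position by position:
  Position 0: 'e' vs 'd' => DIFFER
  Position 1: 'e' vs 'c' => DIFFER
  Position 2: 'd' vs 'e' => DIFFER
  Position 3: 'a' vs 'e' => DIFFER
  Position 4: 'a' vs 'e' => DIFFER
Positions that differ: 5

5


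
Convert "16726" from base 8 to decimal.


Input: "16726" in base 8
Positional expansion:
  Digit '1' (value 1) x 8^4 = 4096
  Digit '6' (value 6) x 8^3 = 3072
  Digit '7' (value 7) x 8^2 = 448
  Digit '2' (value 2) x 8^1 = 16
  Digit '6' (value 6) x 8^0 = 6
Sum = 7638

7638


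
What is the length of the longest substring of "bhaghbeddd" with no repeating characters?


Input: "bhaghbeddd"
Sliding window (track last position of each char):
  Position 0 ('b'): window [0,0] length 1 -- new best
  Position 1 ('h'): window [0,1] length 2 -- new best
  Position 2 ('a'): window [0,2] length 3 -- new best
  Position 3 ('g'): window [0,3] length 4 -- new best
  Position 4 ('h'): repeat (last at 1), move window start to 2
  Position 4 ('h'): window [2,4] length 3
  Position 5 ('b'): window [2,5] length 4
  Position 6 ('e'): window [2,6] length 5 -- new best
  Position 7 ('d'): window [2,7] length 6 -- new best
  Position 8 ('d'): repeat (last at 7), move window start to 8
  Position 8 ('d'): window [8,8] length 1
  Position 9 ('d'): repeat (last at 8), move window start to 9
  Position 9 ('d'): window [9,9] length 1
Longest substring with no repeats: "aghbed" with length 6

6


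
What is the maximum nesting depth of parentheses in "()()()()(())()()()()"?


Input: "()()()()(())()()()()"
Tracking depth:
  Position 0 '(': depth becomes 1
  Position 1 ')': depth becomes 0
  Position 2 '(': depth becomes 1
  Position 3 ')': depth becomes 0
  Position 4 '(': depth becomes 1
  Position 5 ')': depth becomes 0
  Position 6 '(': depth becomes 1
  Position 7 ')': depth becomes 0
  Position 8 '(': depth becomes 1
  Position 9 '(': depth becomes 2
  Position 10 ')': depth becomes 1
  Position 11 ')': depth becomes 0
  Position 12 '(': depth becomes 1
  Position 13 ')': depth becomes 0
  Position 14 '(': depth becomes 1
  Position 15 ')': depth becomes 0
  Position 16 '(': depth becomes 1
  Position 17 ')': depth becomes 0
  Position 18 '(': depth becomes 1
  Position 19 ')': depth becomes 0
Maximum depth reached: 2

2


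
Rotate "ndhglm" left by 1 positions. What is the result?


Input: "ndhglm", rotate left by 1
First 1 characters: "n"
Remaining characters: "dhglm"
Concatenate remaining + first: "dhglm" + "n" = "dhglmn"

dhglmn


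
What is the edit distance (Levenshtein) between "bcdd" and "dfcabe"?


Computing edit distance: "bcdd" -> "dfcabe"
DP table:
           d    f    c    a    b    e
      0    1    2    3    4    5    6
  b   1    1    2    3    4    4    5
  c   2    2    2    2    3    4    5
  d   3    2    3    3    3    4    5
  d   4    3    3    4    4    4    5
Edit distance = dp[4][6] = 5

5


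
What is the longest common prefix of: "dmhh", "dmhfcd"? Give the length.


Words: dmhh, dmhfcd
  Position 0: all 'd' => match
  Position 1: all 'm' => match
  Position 2: all 'h' => match
  Position 3: ('h', 'f') => mismatch, stop
LCP = "dmh" (length 3)

3


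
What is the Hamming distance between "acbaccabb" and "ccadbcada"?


Comparing "acbaccabb" and "ccadbcada" position by position:
  Position 0: 'a' vs 'c' => differ
  Position 1: 'c' vs 'c' => same
  Position 2: 'b' vs 'a' => differ
  Position 3: 'a' vs 'd' => differ
  Position 4: 'c' vs 'b' => differ
  Position 5: 'c' vs 'c' => same
  Position 6: 'a' vs 'a' => same
  Position 7: 'b' vs 'd' => differ
  Position 8: 'b' vs 'a' => differ
Total differences (Hamming distance): 6

6


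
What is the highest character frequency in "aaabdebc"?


Input: aaabdebc
Character counts:
  'a': 3
  'b': 2
  'c': 1
  'd': 1
  'e': 1
Maximum frequency: 3

3


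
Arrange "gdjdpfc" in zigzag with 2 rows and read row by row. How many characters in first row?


Zigzag "gdjdpfc" into 2 rows:
Placing characters:
  'g' => row 0
  'd' => row 1
  'j' => row 0
  'd' => row 1
  'p' => row 0
  'f' => row 1
  'c' => row 0
Rows:
  Row 0: "gjpc"
  Row 1: "ddf"
First row length: 4

4


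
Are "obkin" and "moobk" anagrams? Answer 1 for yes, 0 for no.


Strings: "obkin", "moobk"
Sorted first:  bikno
Sorted second: bkmoo
Differ at position 1: 'i' vs 'k' => not anagrams

0


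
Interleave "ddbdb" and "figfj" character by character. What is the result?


Interleaving "ddbdb" and "figfj":
  Position 0: 'd' from first, 'f' from second => "df"
  Position 1: 'd' from first, 'i' from second => "di"
  Position 2: 'b' from first, 'g' from second => "bg"
  Position 3: 'd' from first, 'f' from second => "df"
  Position 4: 'b' from first, 'j' from second => "bj"
Result: dfdibgdfbj

dfdibgdfbj


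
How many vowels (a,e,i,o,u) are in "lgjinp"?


Input: lgjinp
Checking each character:
  'l' at position 0: consonant
  'g' at position 1: consonant
  'j' at position 2: consonant
  'i' at position 3: vowel (running total: 1)
  'n' at position 4: consonant
  'p' at position 5: consonant
Total vowels: 1

1


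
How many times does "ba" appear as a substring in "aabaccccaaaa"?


Searching for "ba" in "aabaccccaaaa"
Scanning each position:
  Position 0: "aa" => no
  Position 1: "ab" => no
  Position 2: "ba" => MATCH
  Position 3: "ac" => no
  Position 4: "cc" => no
  Position 5: "cc" => no
  Position 6: "cc" => no
  Position 7: "ca" => no
  Position 8: "aa" => no
  Position 9: "aa" => no
  Position 10: "aa" => no
Total occurrences: 1

1


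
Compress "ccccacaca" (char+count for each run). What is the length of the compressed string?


Input: ccccacaca
Runs:
  'c' x 4 => "c4"
  'a' x 1 => "a1"
  'c' x 1 => "c1"
  'a' x 1 => "a1"
  'c' x 1 => "c1"
  'a' x 1 => "a1"
Compressed: "c4a1c1a1c1a1"
Compressed length: 12

12


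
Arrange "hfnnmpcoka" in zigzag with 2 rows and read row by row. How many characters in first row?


Zigzag "hfnnmpcoka" into 2 rows:
Placing characters:
  'h' => row 0
  'f' => row 1
  'n' => row 0
  'n' => row 1
  'm' => row 0
  'p' => row 1
  'c' => row 0
  'o' => row 1
  'k' => row 0
  'a' => row 1
Rows:
  Row 0: "hnmck"
  Row 1: "fnpoa"
First row length: 5

5


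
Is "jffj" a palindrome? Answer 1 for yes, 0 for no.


Input: jffj
Reversed: jffj
  Compare pos 0 ('j') with pos 3 ('j'): match
  Compare pos 1 ('f') with pos 2 ('f'): match
Result: palindrome

1


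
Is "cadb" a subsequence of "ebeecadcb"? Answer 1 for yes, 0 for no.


Check if "cadb" is a subsequence of "ebeecadcb"
Greedy scan:
  Position 0 ('e'): no match needed
  Position 1 ('b'): no match needed
  Position 2 ('e'): no match needed
  Position 3 ('e'): no match needed
  Position 4 ('c'): matches sub[0] = 'c'
  Position 5 ('a'): matches sub[1] = 'a'
  Position 6 ('d'): matches sub[2] = 'd'
  Position 7 ('c'): no match needed
  Position 8 ('b'): matches sub[3] = 'b'
All 4 characters matched => is a subsequence

1


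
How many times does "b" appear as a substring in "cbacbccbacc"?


Searching for "b" in "cbacbccbacc"
Scanning each position:
  Position 0: "c" => no
  Position 1: "b" => MATCH
  Position 2: "a" => no
  Position 3: "c" => no
  Position 4: "b" => MATCH
  Position 5: "c" => no
  Position 6: "c" => no
  Position 7: "b" => MATCH
  Position 8: "a" => no
  Position 9: "c" => no
  Position 10: "c" => no
Total occurrences: 3

3


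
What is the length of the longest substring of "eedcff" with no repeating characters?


Input: "eedcff"
Sliding window (track last position of each char):
  Position 0 ('e'): window [0,0] length 1 -- new best
  Position 1 ('e'): repeat (last at 0), move window start to 1
  Position 1 ('e'): window [1,1] length 1
  Position 2 ('d'): window [1,2] length 2 -- new best
  Position 3 ('c'): window [1,3] length 3 -- new best
  Position 4 ('f'): window [1,4] length 4 -- new best
  Position 5 ('f'): repeat (last at 4), move window start to 5
  Position 5 ('f'): window [5,5] length 1
Longest substring with no repeats: "edcf" with length 4

4


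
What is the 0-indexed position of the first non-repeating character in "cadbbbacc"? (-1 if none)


Input: cadbbbacc
Character frequencies:
  'a': 2
  'b': 3
  'c': 3
  'd': 1
Scanning left to right for freq == 1:
  Position 0 ('c'): freq=3, skip
  Position 1 ('a'): freq=2, skip
  Position 2 ('d'): unique! => answer = 2

2


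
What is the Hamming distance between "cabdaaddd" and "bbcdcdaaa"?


Comparing "cabdaaddd" and "bbcdcdaaa" position by position:
  Position 0: 'c' vs 'b' => differ
  Position 1: 'a' vs 'b' => differ
  Position 2: 'b' vs 'c' => differ
  Position 3: 'd' vs 'd' => same
  Position 4: 'a' vs 'c' => differ
  Position 5: 'a' vs 'd' => differ
  Position 6: 'd' vs 'a' => differ
  Position 7: 'd' vs 'a' => differ
  Position 8: 'd' vs 'a' => differ
Total differences (Hamming distance): 8

8


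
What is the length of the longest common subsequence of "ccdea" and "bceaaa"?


LCS of "ccdea" and "bceaaa"
DP table:
           b    c    e    a    a    a
      0    0    0    0    0    0    0
  c   0    0    1    1    1    1    1
  c   0    0    1    1    1    1    1
  d   0    0    1    1    1    1    1
  e   0    0    1    2    2    2    2
  a   0    0    1    2    3    3    3
LCS length = dp[5][6] = 3

3


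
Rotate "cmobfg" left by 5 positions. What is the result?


Input: "cmobfg", rotate left by 5
First 5 characters: "cmobf"
Remaining characters: "g"
Concatenate remaining + first: "g" + "cmobf" = "gcmobf"

gcmobf


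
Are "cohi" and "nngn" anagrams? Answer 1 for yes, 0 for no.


Strings: "cohi", "nngn"
Sorted first:  chio
Sorted second: gnnn
Differ at position 0: 'c' vs 'g' => not anagrams

0


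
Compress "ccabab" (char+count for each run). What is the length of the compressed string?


Input: ccabab
Runs:
  'c' x 2 => "c2"
  'a' x 1 => "a1"
  'b' x 1 => "b1"
  'a' x 1 => "a1"
  'b' x 1 => "b1"
Compressed: "c2a1b1a1b1"
Compressed length: 10

10


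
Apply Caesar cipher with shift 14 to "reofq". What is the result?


Caesar cipher: shift "reofq" by 14
  'r' (pos 17) + 14 = pos 5 = 'f'
  'e' (pos 4) + 14 = pos 18 = 's'
  'o' (pos 14) + 14 = pos 2 = 'c'
  'f' (pos 5) + 14 = pos 19 = 't'
  'q' (pos 16) + 14 = pos 4 = 'e'
Result: fscte

fscte


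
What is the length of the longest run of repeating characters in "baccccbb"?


Input: "baccccbb"
Scanning for longest run:
  Position 1 ('a'): new char, reset run to 1
  Position 2 ('c'): new char, reset run to 1
  Position 3 ('c'): continues run of 'c', length=2
  Position 4 ('c'): continues run of 'c', length=3
  Position 5 ('c'): continues run of 'c', length=4
  Position 6 ('b'): new char, reset run to 1
  Position 7 ('b'): continues run of 'b', length=2
Longest run: 'c' with length 4

4


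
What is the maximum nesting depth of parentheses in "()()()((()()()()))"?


Input: "()()()((()()()()))"
Tracking depth:
  Position 0 '(': depth becomes 1
  Position 1 ')': depth becomes 0
  Position 2 '(': depth becomes 1
  Position 3 ')': depth becomes 0
  Position 4 '(': depth becomes 1
  Position 5 ')': depth becomes 0
  Position 6 '(': depth becomes 1
  Position 7 '(': depth becomes 2
  Position 8 '(': depth becomes 3
  Position 9 ')': depth becomes 2
  Position 10 '(': depth becomes 3
  Position 11 ')': depth becomes 2
  Position 12 '(': depth becomes 3
  Position 13 ')': depth becomes 2
  Position 14 '(': depth becomes 3
  Position 15 ')': depth becomes 2
  Position 16 ')': depth becomes 1
  Position 17 ')': depth becomes 0
Maximum depth reached: 3

3


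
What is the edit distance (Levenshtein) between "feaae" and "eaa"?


Computing edit distance: "feaae" -> "eaa"
DP table:
           e    a    a
      0    1    2    3
  f   1    1    2    3
  e   2    1    2    3
  a   3    2    1    2
  a   4    3    2    1
  e   5    4    3    2
Edit distance = dp[5][3] = 2

2


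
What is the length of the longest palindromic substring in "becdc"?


Input: "becdc"
Checking substrings for palindromes:
  [2:5] "cdc" (len 3) => palindrome
Longest palindromic substring: "cdc" with length 3

3


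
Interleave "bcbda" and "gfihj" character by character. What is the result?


Interleaving "bcbda" and "gfihj":
  Position 0: 'b' from first, 'g' from second => "bg"
  Position 1: 'c' from first, 'f' from second => "cf"
  Position 2: 'b' from first, 'i' from second => "bi"
  Position 3: 'd' from first, 'h' from second => "dh"
  Position 4: 'a' from first, 'j' from second => "aj"
Result: bgcfbidhaj

bgcfbidhaj


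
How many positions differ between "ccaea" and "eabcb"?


Comparing "ccaea" and "eabcb" position by position:
  Position 0: 'c' vs 'e' => DIFFER
  Position 1: 'c' vs 'a' => DIFFER
  Position 2: 'a' vs 'b' => DIFFER
  Position 3: 'e' vs 'c' => DIFFER
  Position 4: 'a' vs 'b' => DIFFER
Positions that differ: 5

5


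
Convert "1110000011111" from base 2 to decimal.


Input: "1110000011111" in base 2
Positional expansion:
  Digit '1' (value 1) x 2^12 = 4096
  Digit '1' (value 1) x 2^11 = 2048
  Digit '1' (value 1) x 2^10 = 1024
  Digit '0' (value 0) x 2^9 = 0
  Digit '0' (value 0) x 2^8 = 0
  Digit '0' (value 0) x 2^7 = 0
  Digit '0' (value 0) x 2^6 = 0
  Digit '0' (value 0) x 2^5 = 0
  Digit '1' (value 1) x 2^4 = 16
  Digit '1' (value 1) x 2^3 = 8
  Digit '1' (value 1) x 2^2 = 4
  Digit '1' (value 1) x 2^1 = 2
  Digit '1' (value 1) x 2^0 = 1
Sum = 7199

7199


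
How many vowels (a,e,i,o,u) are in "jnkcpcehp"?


Input: jnkcpcehp
Checking each character:
  'j' at position 0: consonant
  'n' at position 1: consonant
  'k' at position 2: consonant
  'c' at position 3: consonant
  'p' at position 4: consonant
  'c' at position 5: consonant
  'e' at position 6: vowel (running total: 1)
  'h' at position 7: consonant
  'p' at position 8: consonant
Total vowels: 1

1


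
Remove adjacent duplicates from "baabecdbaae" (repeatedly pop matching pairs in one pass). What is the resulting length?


Input: baabecdbaae
Stack-based adjacent duplicate removal:
  Read 'b': push. Stack: b
  Read 'a': push. Stack: ba
  Read 'a': matches stack top 'a' => pop. Stack: b
  Read 'b': matches stack top 'b' => pop. Stack: (empty)
  Read 'e': push. Stack: e
  Read 'c': push. Stack: ec
  Read 'd': push. Stack: ecd
  Read 'b': push. Stack: ecdb
  Read 'a': push. Stack: ecdba
  Read 'a': matches stack top 'a' => pop. Stack: ecdb
  Read 'e': push. Stack: ecdbe
Final stack: "ecdbe" (length 5)

5


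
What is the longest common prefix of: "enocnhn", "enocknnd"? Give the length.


Words: enocnhn, enocknnd
  Position 0: all 'e' => match
  Position 1: all 'n' => match
  Position 2: all 'o' => match
  Position 3: all 'c' => match
  Position 4: ('n', 'k') => mismatch, stop
LCP = "enoc" (length 4)

4


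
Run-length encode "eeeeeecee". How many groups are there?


Input: eeeeeecee
Scanning for consecutive runs:
  Group 1: 'e' x 6 (positions 0-5)
  Group 2: 'c' x 1 (positions 6-6)
  Group 3: 'e' x 2 (positions 7-8)
Total groups: 3

3


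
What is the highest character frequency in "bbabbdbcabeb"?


Input: bbabbdbcabeb
Character counts:
  'a': 2
  'b': 7
  'c': 1
  'd': 1
  'e': 1
Maximum frequency: 7

7


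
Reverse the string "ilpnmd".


Input: ilpnmd
Reading characters right to left:
  Position 5: 'd'
  Position 4: 'm'
  Position 3: 'n'
  Position 2: 'p'
  Position 1: 'l'
  Position 0: 'i'
Reversed: dmnpli

dmnpli


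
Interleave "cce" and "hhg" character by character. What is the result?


Interleaving "cce" and "hhg":
  Position 0: 'c' from first, 'h' from second => "ch"
  Position 1: 'c' from first, 'h' from second => "ch"
  Position 2: 'e' from first, 'g' from second => "eg"
Result: chcheg

chcheg


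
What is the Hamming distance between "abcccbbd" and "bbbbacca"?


Comparing "abcccbbd" and "bbbbacca" position by position:
  Position 0: 'a' vs 'b' => differ
  Position 1: 'b' vs 'b' => same
  Position 2: 'c' vs 'b' => differ
  Position 3: 'c' vs 'b' => differ
  Position 4: 'c' vs 'a' => differ
  Position 5: 'b' vs 'c' => differ
  Position 6: 'b' vs 'c' => differ
  Position 7: 'd' vs 'a' => differ
Total differences (Hamming distance): 7

7


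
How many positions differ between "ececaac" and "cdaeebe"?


Comparing "ececaac" and "cdaeebe" position by position:
  Position 0: 'e' vs 'c' => DIFFER
  Position 1: 'c' vs 'd' => DIFFER
  Position 2: 'e' vs 'a' => DIFFER
  Position 3: 'c' vs 'e' => DIFFER
  Position 4: 'a' vs 'e' => DIFFER
  Position 5: 'a' vs 'b' => DIFFER
  Position 6: 'c' vs 'e' => DIFFER
Positions that differ: 7

7


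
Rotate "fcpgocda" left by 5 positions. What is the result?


Input: "fcpgocda", rotate left by 5
First 5 characters: "fcpgo"
Remaining characters: "cda"
Concatenate remaining + first: "cda" + "fcpgo" = "cdafcpgo"

cdafcpgo


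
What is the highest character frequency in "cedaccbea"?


Input: cedaccbea
Character counts:
  'a': 2
  'b': 1
  'c': 3
  'd': 1
  'e': 2
Maximum frequency: 3

3


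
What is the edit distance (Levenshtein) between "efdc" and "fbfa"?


Computing edit distance: "efdc" -> "fbfa"
DP table:
           f    b    f    a
      0    1    2    3    4
  e   1    1    2    3    4
  f   2    1    2    2    3
  d   3    2    2    3    3
  c   4    3    3    3    4
Edit distance = dp[4][4] = 4

4


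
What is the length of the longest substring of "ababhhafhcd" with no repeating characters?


Input: "ababhhafhcd"
Sliding window (track last position of each char):
  Position 0 ('a'): window [0,0] length 1 -- new best
  Position 1 ('b'): window [0,1] length 2 -- new best
  Position 2 ('a'): repeat (last at 0), move window start to 1
  Position 2 ('a'): window [1,2] length 2
  Position 3 ('b'): repeat (last at 1), move window start to 2
  Position 3 ('b'): window [2,3] length 2
  Position 4 ('h'): window [2,4] length 3 -- new best
  Position 5 ('h'): repeat (last at 4), move window start to 5
  Position 5 ('h'): window [5,5] length 1
  Position 6 ('a'): window [5,6] length 2
  Position 7 ('f'): window [5,7] length 3
  Position 8 ('h'): repeat (last at 5), move window start to 6
  Position 8 ('h'): window [6,8] length 3
  Position 9 ('c'): window [6,9] length 4 -- new best
  Position 10 ('d'): window [6,10] length 5 -- new best
Longest substring with no repeats: "afhcd" with length 5

5


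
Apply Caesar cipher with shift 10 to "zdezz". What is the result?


Caesar cipher: shift "zdezz" by 10
  'z' (pos 25) + 10 = pos 9 = 'j'
  'd' (pos 3) + 10 = pos 13 = 'n'
  'e' (pos 4) + 10 = pos 14 = 'o'
  'z' (pos 25) + 10 = pos 9 = 'j'
  'z' (pos 25) + 10 = pos 9 = 'j'
Result: jnojj

jnojj


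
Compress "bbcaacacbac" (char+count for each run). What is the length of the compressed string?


Input: bbcaacacbac
Runs:
  'b' x 2 => "b2"
  'c' x 1 => "c1"
  'a' x 2 => "a2"
  'c' x 1 => "c1"
  'a' x 1 => "a1"
  'c' x 1 => "c1"
  'b' x 1 => "b1"
  'a' x 1 => "a1"
  'c' x 1 => "c1"
Compressed: "b2c1a2c1a1c1b1a1c1"
Compressed length: 18

18


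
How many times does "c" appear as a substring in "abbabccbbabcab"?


Searching for "c" in "abbabccbbabcab"
Scanning each position:
  Position 0: "a" => no
  Position 1: "b" => no
  Position 2: "b" => no
  Position 3: "a" => no
  Position 4: "b" => no
  Position 5: "c" => MATCH
  Position 6: "c" => MATCH
  Position 7: "b" => no
  Position 8: "b" => no
  Position 9: "a" => no
  Position 10: "b" => no
  Position 11: "c" => MATCH
  Position 12: "a" => no
  Position 13: "b" => no
Total occurrences: 3

3


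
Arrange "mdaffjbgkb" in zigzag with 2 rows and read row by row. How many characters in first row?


Zigzag "mdaffjbgkb" into 2 rows:
Placing characters:
  'm' => row 0
  'd' => row 1
  'a' => row 0
  'f' => row 1
  'f' => row 0
  'j' => row 1
  'b' => row 0
  'g' => row 1
  'k' => row 0
  'b' => row 1
Rows:
  Row 0: "mafbk"
  Row 1: "dfjgb"
First row length: 5

5


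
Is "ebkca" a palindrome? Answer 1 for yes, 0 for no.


Input: ebkca
Reversed: ackbe
  Compare pos 0 ('e') with pos 4 ('a'): MISMATCH
  Compare pos 1 ('b') with pos 3 ('c'): MISMATCH
Result: not a palindrome

0


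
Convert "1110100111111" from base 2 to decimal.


Input: "1110100111111" in base 2
Positional expansion:
  Digit '1' (value 1) x 2^12 = 4096
  Digit '1' (value 1) x 2^11 = 2048
  Digit '1' (value 1) x 2^10 = 1024
  Digit '0' (value 0) x 2^9 = 0
  Digit '1' (value 1) x 2^8 = 256
  Digit '0' (value 0) x 2^7 = 0
  Digit '0' (value 0) x 2^6 = 0
  Digit '1' (value 1) x 2^5 = 32
  Digit '1' (value 1) x 2^4 = 16
  Digit '1' (value 1) x 2^3 = 8
  Digit '1' (value 1) x 2^2 = 4
  Digit '1' (value 1) x 2^1 = 2
  Digit '1' (value 1) x 2^0 = 1
Sum = 7487

7487


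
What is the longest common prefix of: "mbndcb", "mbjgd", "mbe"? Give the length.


Words: mbndcb, mbjgd, mbe
  Position 0: all 'm' => match
  Position 1: all 'b' => match
  Position 2: ('n', 'j', 'e') => mismatch, stop
LCP = "mb" (length 2)

2


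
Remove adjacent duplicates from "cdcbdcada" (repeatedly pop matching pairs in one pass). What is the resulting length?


Input: cdcbdcada
Stack-based adjacent duplicate removal:
  Read 'c': push. Stack: c
  Read 'd': push. Stack: cd
  Read 'c': push. Stack: cdc
  Read 'b': push. Stack: cdcb
  Read 'd': push. Stack: cdcbd
  Read 'c': push. Stack: cdcbdc
  Read 'a': push. Stack: cdcbdca
  Read 'd': push. Stack: cdcbdcad
  Read 'a': push. Stack: cdcbdcada
Final stack: "cdcbdcada" (length 9)

9


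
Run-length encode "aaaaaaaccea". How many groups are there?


Input: aaaaaaaccea
Scanning for consecutive runs:
  Group 1: 'a' x 7 (positions 0-6)
  Group 2: 'c' x 2 (positions 7-8)
  Group 3: 'e' x 1 (positions 9-9)
  Group 4: 'a' x 1 (positions 10-10)
Total groups: 4

4


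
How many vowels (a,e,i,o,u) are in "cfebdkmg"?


Input: cfebdkmg
Checking each character:
  'c' at position 0: consonant
  'f' at position 1: consonant
  'e' at position 2: vowel (running total: 1)
  'b' at position 3: consonant
  'd' at position 4: consonant
  'k' at position 5: consonant
  'm' at position 6: consonant
  'g' at position 7: consonant
Total vowels: 1

1


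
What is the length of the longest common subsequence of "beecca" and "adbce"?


LCS of "beecca" and "adbce"
DP table:
           a    d    b    c    e
      0    0    0    0    0    0
  b   0    0    0    1    1    1
  e   0    0    0    1    1    2
  e   0    0    0    1    1    2
  c   0    0    0    1    2    2
  c   0    0    0    1    2    2
  a   0    1    1    1    2    2
LCS length = dp[6][5] = 2

2


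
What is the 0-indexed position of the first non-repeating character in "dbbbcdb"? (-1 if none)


Input: dbbbcdb
Character frequencies:
  'b': 4
  'c': 1
  'd': 2
Scanning left to right for freq == 1:
  Position 0 ('d'): freq=2, skip
  Position 1 ('b'): freq=4, skip
  Position 2 ('b'): freq=4, skip
  Position 3 ('b'): freq=4, skip
  Position 4 ('c'): unique! => answer = 4

4


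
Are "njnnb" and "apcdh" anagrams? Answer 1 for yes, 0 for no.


Strings: "njnnb", "apcdh"
Sorted first:  bjnnn
Sorted second: acdhp
Differ at position 0: 'b' vs 'a' => not anagrams

0


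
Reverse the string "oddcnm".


Input: oddcnm
Reading characters right to left:
  Position 5: 'm'
  Position 4: 'n'
  Position 3: 'c'
  Position 2: 'd'
  Position 1: 'd'
  Position 0: 'o'
Reversed: mncddo

mncddo


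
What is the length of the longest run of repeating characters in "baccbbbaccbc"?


Input: "baccbbbaccbc"
Scanning for longest run:
  Position 1 ('a'): new char, reset run to 1
  Position 2 ('c'): new char, reset run to 1
  Position 3 ('c'): continues run of 'c', length=2
  Position 4 ('b'): new char, reset run to 1
  Position 5 ('b'): continues run of 'b', length=2
  Position 6 ('b'): continues run of 'b', length=3
  Position 7 ('a'): new char, reset run to 1
  Position 8 ('c'): new char, reset run to 1
  Position 9 ('c'): continues run of 'c', length=2
  Position 10 ('b'): new char, reset run to 1
  Position 11 ('c'): new char, reset run to 1
Longest run: 'b' with length 3

3


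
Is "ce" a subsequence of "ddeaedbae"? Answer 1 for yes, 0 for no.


Check if "ce" is a subsequence of "ddeaedbae"
Greedy scan:
  Position 0 ('d'): no match needed
  Position 1 ('d'): no match needed
  Position 2 ('e'): no match needed
  Position 3 ('a'): no match needed
  Position 4 ('e'): no match needed
  Position 5 ('d'): no match needed
  Position 6 ('b'): no match needed
  Position 7 ('a'): no match needed
  Position 8 ('e'): no match needed
Only matched 0/2 characters => not a subsequence

0


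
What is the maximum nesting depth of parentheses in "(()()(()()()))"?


Input: "(()()(()()()))"
Tracking depth:
  Position 0 '(': depth becomes 1
  Position 1 '(': depth becomes 2
  Position 2 ')': depth becomes 1
  Position 3 '(': depth becomes 2
  Position 4 ')': depth becomes 1
  Position 5 '(': depth becomes 2
  Position 6 '(': depth becomes 3
  Position 7 ')': depth becomes 2
  Position 8 '(': depth becomes 3
  Position 9 ')': depth becomes 2
  Position 10 '(': depth becomes 3
  Position 11 ')': depth becomes 2
  Position 12 ')': depth becomes 1
  Position 13 ')': depth becomes 0
Maximum depth reached: 3

3


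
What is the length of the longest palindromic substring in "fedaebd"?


Input: "fedaebd"
Checking substrings for palindromes:
  No multi-char palindromic substrings found
Longest palindromic substring: "f" with length 1

1


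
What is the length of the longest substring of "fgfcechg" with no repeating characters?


Input: "fgfcechg"
Sliding window (track last position of each char):
  Position 0 ('f'): window [0,0] length 1 -- new best
  Position 1 ('g'): window [0,1] length 2 -- new best
  Position 2 ('f'): repeat (last at 0), move window start to 1
  Position 2 ('f'): window [1,2] length 2
  Position 3 ('c'): window [1,3] length 3 -- new best
  Position 4 ('e'): window [1,4] length 4 -- new best
  Position 5 ('c'): repeat (last at 3), move window start to 4
  Position 5 ('c'): window [4,5] length 2
  Position 6 ('h'): window [4,6] length 3
  Position 7 ('g'): window [4,7] length 4
Longest substring with no repeats: "gfce" with length 4

4


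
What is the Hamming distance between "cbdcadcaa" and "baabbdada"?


Comparing "cbdcadcaa" and "baabbdada" position by position:
  Position 0: 'c' vs 'b' => differ
  Position 1: 'b' vs 'a' => differ
  Position 2: 'd' vs 'a' => differ
  Position 3: 'c' vs 'b' => differ
  Position 4: 'a' vs 'b' => differ
  Position 5: 'd' vs 'd' => same
  Position 6: 'c' vs 'a' => differ
  Position 7: 'a' vs 'd' => differ
  Position 8: 'a' vs 'a' => same
Total differences (Hamming distance): 7

7


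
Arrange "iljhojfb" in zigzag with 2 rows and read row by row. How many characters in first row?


Zigzag "iljhojfb" into 2 rows:
Placing characters:
  'i' => row 0
  'l' => row 1
  'j' => row 0
  'h' => row 1
  'o' => row 0
  'j' => row 1
  'f' => row 0
  'b' => row 1
Rows:
  Row 0: "ijof"
  Row 1: "lhjb"
First row length: 4

4


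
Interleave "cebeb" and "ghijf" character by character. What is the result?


Interleaving "cebeb" and "ghijf":
  Position 0: 'c' from first, 'g' from second => "cg"
  Position 1: 'e' from first, 'h' from second => "eh"
  Position 2: 'b' from first, 'i' from second => "bi"
  Position 3: 'e' from first, 'j' from second => "ej"
  Position 4: 'b' from first, 'f' from second => "bf"
Result: cgehbiejbf

cgehbiejbf


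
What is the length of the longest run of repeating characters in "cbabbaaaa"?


Input: "cbabbaaaa"
Scanning for longest run:
  Position 1 ('b'): new char, reset run to 1
  Position 2 ('a'): new char, reset run to 1
  Position 3 ('b'): new char, reset run to 1
  Position 4 ('b'): continues run of 'b', length=2
  Position 5 ('a'): new char, reset run to 1
  Position 6 ('a'): continues run of 'a', length=2
  Position 7 ('a'): continues run of 'a', length=3
  Position 8 ('a'): continues run of 'a', length=4
Longest run: 'a' with length 4

4


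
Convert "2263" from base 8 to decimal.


Input: "2263" in base 8
Positional expansion:
  Digit '2' (value 2) x 8^3 = 1024
  Digit '2' (value 2) x 8^2 = 128
  Digit '6' (value 6) x 8^1 = 48
  Digit '3' (value 3) x 8^0 = 3
Sum = 1203

1203


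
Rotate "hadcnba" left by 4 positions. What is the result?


Input: "hadcnba", rotate left by 4
First 4 characters: "hadc"
Remaining characters: "nba"
Concatenate remaining + first: "nba" + "hadc" = "nbahadc"

nbahadc


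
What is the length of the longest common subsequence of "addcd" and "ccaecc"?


LCS of "addcd" and "ccaecc"
DP table:
           c    c    a    e    c    c
      0    0    0    0    0    0    0
  a   0    0    0    1    1    1    1
  d   0    0    0    1    1    1    1
  d   0    0    0    1    1    1    1
  c   0    1    1    1    1    2    2
  d   0    1    1    1    1    2    2
LCS length = dp[5][6] = 2

2


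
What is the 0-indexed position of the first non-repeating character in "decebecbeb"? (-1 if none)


Input: decebecbeb
Character frequencies:
  'b': 3
  'c': 2
  'd': 1
  'e': 4
Scanning left to right for freq == 1:
  Position 0 ('d'): unique! => answer = 0

0


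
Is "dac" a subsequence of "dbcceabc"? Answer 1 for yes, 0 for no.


Check if "dac" is a subsequence of "dbcceabc"
Greedy scan:
  Position 0 ('d'): matches sub[0] = 'd'
  Position 1 ('b'): no match needed
  Position 2 ('c'): no match needed
  Position 3 ('c'): no match needed
  Position 4 ('e'): no match needed
  Position 5 ('a'): matches sub[1] = 'a'
  Position 6 ('b'): no match needed
  Position 7 ('c'): matches sub[2] = 'c'
All 3 characters matched => is a subsequence

1


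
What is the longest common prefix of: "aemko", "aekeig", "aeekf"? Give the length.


Words: aemko, aekeig, aeekf
  Position 0: all 'a' => match
  Position 1: all 'e' => match
  Position 2: ('m', 'k', 'e') => mismatch, stop
LCP = "ae" (length 2)

2


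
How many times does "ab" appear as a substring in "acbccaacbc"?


Searching for "ab" in "acbccaacbc"
Scanning each position:
  Position 0: "ac" => no
  Position 1: "cb" => no
  Position 2: "bc" => no
  Position 3: "cc" => no
  Position 4: "ca" => no
  Position 5: "aa" => no
  Position 6: "ac" => no
  Position 7: "cb" => no
  Position 8: "bc" => no
Total occurrences: 0

0


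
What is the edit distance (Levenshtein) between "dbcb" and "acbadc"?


Computing edit distance: "dbcb" -> "acbadc"
DP table:
           a    c    b    a    d    c
      0    1    2    3    4    5    6
  d   1    1    2    3    4    4    5
  b   2    2    2    2    3    4    5
  c   3    3    2    3    3    4    4
  b   4    4    3    2    3    4    5
Edit distance = dp[4][6] = 5

5


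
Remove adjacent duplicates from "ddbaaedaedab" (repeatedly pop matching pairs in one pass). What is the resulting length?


Input: ddbaaedaedab
Stack-based adjacent duplicate removal:
  Read 'd': push. Stack: d
  Read 'd': matches stack top 'd' => pop. Stack: (empty)
  Read 'b': push. Stack: b
  Read 'a': push. Stack: ba
  Read 'a': matches stack top 'a' => pop. Stack: b
  Read 'e': push. Stack: be
  Read 'd': push. Stack: bed
  Read 'a': push. Stack: beda
  Read 'e': push. Stack: bedae
  Read 'd': push. Stack: bedaed
  Read 'a': push. Stack: bedaeda
  Read 'b': push. Stack: bedaedab
Final stack: "bedaedab" (length 8)

8


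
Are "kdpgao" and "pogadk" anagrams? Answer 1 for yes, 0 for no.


Strings: "kdpgao", "pogadk"
Sorted first:  adgkop
Sorted second: adgkop
Sorted forms match => anagrams

1


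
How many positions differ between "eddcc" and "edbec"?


Comparing "eddcc" and "edbec" position by position:
  Position 0: 'e' vs 'e' => same
  Position 1: 'd' vs 'd' => same
  Position 2: 'd' vs 'b' => DIFFER
  Position 3: 'c' vs 'e' => DIFFER
  Position 4: 'c' vs 'c' => same
Positions that differ: 2

2


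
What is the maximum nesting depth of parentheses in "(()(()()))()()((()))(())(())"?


Input: "(()(()()))()()((()))(())(())"
Tracking depth:
  Position 0 '(': depth becomes 1
  Position 1 '(': depth becomes 2
  Position 2 ')': depth becomes 1
  Position 3 '(': depth becomes 2
  Position 4 '(': depth becomes 3
  Position 5 ')': depth becomes 2
  Position 6 '(': depth becomes 3
  Position 7 ')': depth becomes 2
  Position 8 ')': depth becomes 1
  Position 9 ')': depth becomes 0
  Position 10 '(': depth becomes 1
  Position 11 ')': depth becomes 0
  Position 12 '(': depth becomes 1
  Position 13 ')': depth becomes 0
  Position 14 '(': depth becomes 1
  Position 15 '(': depth becomes 2
  Position 16 '(': depth becomes 3
  Position 17 ')': depth becomes 2
  Position 18 ')': depth becomes 1
  Position 19 ')': depth becomes 0
  Position 20 '(': depth becomes 1
  Position 21 '(': depth becomes 2
  Position 22 ')': depth becomes 1
  Position 23 ')': depth becomes 0
  Position 24 '(': depth becomes 1
  Position 25 '(': depth becomes 2
  Position 26 ')': depth becomes 1
  Position 27 ')': depth becomes 0
Maximum depth reached: 3

3


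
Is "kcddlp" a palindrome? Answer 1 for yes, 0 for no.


Input: kcddlp
Reversed: plddck
  Compare pos 0 ('k') with pos 5 ('p'): MISMATCH
  Compare pos 1 ('c') with pos 4 ('l'): MISMATCH
  Compare pos 2 ('d') with pos 3 ('d'): match
Result: not a palindrome

0


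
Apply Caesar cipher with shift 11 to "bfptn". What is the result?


Caesar cipher: shift "bfptn" by 11
  'b' (pos 1) + 11 = pos 12 = 'm'
  'f' (pos 5) + 11 = pos 16 = 'q'
  'p' (pos 15) + 11 = pos 0 = 'a'
  't' (pos 19) + 11 = pos 4 = 'e'
  'n' (pos 13) + 11 = pos 24 = 'y'
Result: mqaey

mqaey


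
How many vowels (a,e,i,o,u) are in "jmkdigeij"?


Input: jmkdigeij
Checking each character:
  'j' at position 0: consonant
  'm' at position 1: consonant
  'k' at position 2: consonant
  'd' at position 3: consonant
  'i' at position 4: vowel (running total: 1)
  'g' at position 5: consonant
  'e' at position 6: vowel (running total: 2)
  'i' at position 7: vowel (running total: 3)
  'j' at position 8: consonant
Total vowels: 3

3


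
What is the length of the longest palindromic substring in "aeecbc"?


Input: "aeecbc"
Checking substrings for palindromes:
  [3:6] "cbc" (len 3) => palindrome
  [1:3] "ee" (len 2) => palindrome
Longest palindromic substring: "cbc" with length 3

3


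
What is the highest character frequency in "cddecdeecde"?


Input: cddecdeecde
Character counts:
  'c': 3
  'd': 4
  'e': 4
Maximum frequency: 4

4


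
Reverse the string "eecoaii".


Input: eecoaii
Reading characters right to left:
  Position 6: 'i'
  Position 5: 'i'
  Position 4: 'a'
  Position 3: 'o'
  Position 2: 'c'
  Position 1: 'e'
  Position 0: 'e'
Reversed: iiaocee

iiaocee


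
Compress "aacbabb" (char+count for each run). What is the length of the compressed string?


Input: aacbabb
Runs:
  'a' x 2 => "a2"
  'c' x 1 => "c1"
  'b' x 1 => "b1"
  'a' x 1 => "a1"
  'b' x 2 => "b2"
Compressed: "a2c1b1a1b2"
Compressed length: 10

10


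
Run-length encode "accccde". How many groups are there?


Input: accccde
Scanning for consecutive runs:
  Group 1: 'a' x 1 (positions 0-0)
  Group 2: 'c' x 4 (positions 1-4)
  Group 3: 'd' x 1 (positions 5-5)
  Group 4: 'e' x 1 (positions 6-6)
Total groups: 4

4


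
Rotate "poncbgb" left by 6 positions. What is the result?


Input: "poncbgb", rotate left by 6
First 6 characters: "poncbg"
Remaining characters: "b"
Concatenate remaining + first: "b" + "poncbg" = "bponcbg"

bponcbg


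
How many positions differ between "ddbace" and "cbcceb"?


Comparing "ddbace" and "cbcceb" position by position:
  Position 0: 'd' vs 'c' => DIFFER
  Position 1: 'd' vs 'b' => DIFFER
  Position 2: 'b' vs 'c' => DIFFER
  Position 3: 'a' vs 'c' => DIFFER
  Position 4: 'c' vs 'e' => DIFFER
  Position 5: 'e' vs 'b' => DIFFER
Positions that differ: 6

6


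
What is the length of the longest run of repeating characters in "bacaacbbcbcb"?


Input: "bacaacbbcbcb"
Scanning for longest run:
  Position 1 ('a'): new char, reset run to 1
  Position 2 ('c'): new char, reset run to 1
  Position 3 ('a'): new char, reset run to 1
  Position 4 ('a'): continues run of 'a', length=2
  Position 5 ('c'): new char, reset run to 1
  Position 6 ('b'): new char, reset run to 1
  Position 7 ('b'): continues run of 'b', length=2
  Position 8 ('c'): new char, reset run to 1
  Position 9 ('b'): new char, reset run to 1
  Position 10 ('c'): new char, reset run to 1
  Position 11 ('b'): new char, reset run to 1
Longest run: 'a' with length 2

2


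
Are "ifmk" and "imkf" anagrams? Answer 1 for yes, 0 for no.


Strings: "ifmk", "imkf"
Sorted first:  fikm
Sorted second: fikm
Sorted forms match => anagrams

1


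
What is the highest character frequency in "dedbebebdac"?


Input: dedbebebdac
Character counts:
  'a': 1
  'b': 3
  'c': 1
  'd': 3
  'e': 3
Maximum frequency: 3

3


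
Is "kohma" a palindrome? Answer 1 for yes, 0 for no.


Input: kohma
Reversed: amhok
  Compare pos 0 ('k') with pos 4 ('a'): MISMATCH
  Compare pos 1 ('o') with pos 3 ('m'): MISMATCH
Result: not a palindrome

0


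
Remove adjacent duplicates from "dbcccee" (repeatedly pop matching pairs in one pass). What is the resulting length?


Input: dbcccee
Stack-based adjacent duplicate removal:
  Read 'd': push. Stack: d
  Read 'b': push. Stack: db
  Read 'c': push. Stack: dbc
  Read 'c': matches stack top 'c' => pop. Stack: db
  Read 'c': push. Stack: dbc
  Read 'e': push. Stack: dbce
  Read 'e': matches stack top 'e' => pop. Stack: dbc
Final stack: "dbc" (length 3)

3


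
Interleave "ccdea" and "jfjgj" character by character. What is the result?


Interleaving "ccdea" and "jfjgj":
  Position 0: 'c' from first, 'j' from second => "cj"
  Position 1: 'c' from first, 'f' from second => "cf"
  Position 2: 'd' from first, 'j' from second => "dj"
  Position 3: 'e' from first, 'g' from second => "eg"
  Position 4: 'a' from first, 'j' from second => "aj"
Result: cjcfdjegaj

cjcfdjegaj


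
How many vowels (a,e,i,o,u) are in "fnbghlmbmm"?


Input: fnbghlmbmm
Checking each character:
  'f' at position 0: consonant
  'n' at position 1: consonant
  'b' at position 2: consonant
  'g' at position 3: consonant
  'h' at position 4: consonant
  'l' at position 5: consonant
  'm' at position 6: consonant
  'b' at position 7: consonant
  'm' at position 8: consonant
  'm' at position 9: consonant
Total vowels: 0

0


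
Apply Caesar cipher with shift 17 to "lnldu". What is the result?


Caesar cipher: shift "lnldu" by 17
  'l' (pos 11) + 17 = pos 2 = 'c'
  'n' (pos 13) + 17 = pos 4 = 'e'
  'l' (pos 11) + 17 = pos 2 = 'c'
  'd' (pos 3) + 17 = pos 20 = 'u'
  'u' (pos 20) + 17 = pos 11 = 'l'
Result: cecul

cecul


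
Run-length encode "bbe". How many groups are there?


Input: bbe
Scanning for consecutive runs:
  Group 1: 'b' x 2 (positions 0-1)
  Group 2: 'e' x 1 (positions 2-2)
Total groups: 2

2


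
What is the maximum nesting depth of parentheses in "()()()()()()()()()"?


Input: "()()()()()()()()()"
Tracking depth:
  Position 0 '(': depth becomes 1
  Position 1 ')': depth becomes 0
  Position 2 '(': depth becomes 1
  Position 3 ')': depth becomes 0
  Position 4 '(': depth becomes 1
  Position 5 ')': depth becomes 0
  Position 6 '(': depth becomes 1
  Position 7 ')': depth becomes 0
  Position 8 '(': depth becomes 1
  Position 9 ')': depth becomes 0
  Position 10 '(': depth becomes 1
  Position 11 ')': depth becomes 0
  Position 12 '(': depth becomes 1
  Position 13 ')': depth becomes 0
  Position 14 '(': depth becomes 1
  Position 15 ')': depth becomes 0
  Position 16 '(': depth becomes 1
  Position 17 ')': depth becomes 0
Maximum depth reached: 1

1
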